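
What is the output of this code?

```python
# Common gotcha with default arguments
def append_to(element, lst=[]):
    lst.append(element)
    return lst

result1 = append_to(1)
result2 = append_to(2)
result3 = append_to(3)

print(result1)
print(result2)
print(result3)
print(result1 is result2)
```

Key concept: mutable default argument gotcha.
Step by step:
`result1 = append_to(1)` → result1 = [1]
`result2 = append_to(2)` → result1 = [1, 2] (same object as result2); result2 = [1, 2] (same object as result1)
`result3 = append_to(3)` → result1 = [1, 2, 3] (same object as result2, result3); result2 = [1, 2, 3] (same object as result1, result3); result3 = [1, 2, 3] (same object as result1, result2)
`print(result1)` → prints [1, 2, 3]
`print(result2)` → prints [1, 2, 3]
`print(result3)` → prints [1, 2, 3]
`print(result1 is result2)` → prints True

Answer:
[1, 2, 3]
[1, 2, 3]
[1, 2, 3]
True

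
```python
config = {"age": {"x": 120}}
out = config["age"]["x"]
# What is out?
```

Trace:
`config = {"age": {"x": 120}}` → config = {'age': {'x': 120}}
`out = config["age"]["x"]` → out = 120
So out = 120

Answer: 120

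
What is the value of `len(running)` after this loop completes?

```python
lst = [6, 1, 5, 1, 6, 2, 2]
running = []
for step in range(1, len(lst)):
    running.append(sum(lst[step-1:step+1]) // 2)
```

Number of 2-element averages
`running` takes the values: [] → [3] → [3, 3] → [3, 3, 3] → [3, 3, 3, 3] → [3, 3, 3, 3, 4] → [3, 3, 3, 3, 4, 2]
So `len(running)` = 6

Answer: 6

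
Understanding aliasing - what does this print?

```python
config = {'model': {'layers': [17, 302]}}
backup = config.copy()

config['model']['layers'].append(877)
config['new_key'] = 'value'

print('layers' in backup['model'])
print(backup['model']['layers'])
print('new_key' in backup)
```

Key concept: shallow copy gotcha with nested dict.
Step by step:
`config = {'model': {'layers': [17, 302]}}` → config = {'model': {'layers': [17, 302]}}
`backup = config.copy()` → backup = {'model': {'layers': [17, 302]}}
`config['model']['layers'].append(877)` → config = {'model': {'layers': [17, 302, 877]}}; backup = {'model': {'layers': [17, 302, 877]}}
`config['new_key'] = 'value'` → config = {'model': {'layers': [17, 302, 877]}, 'new_key': 'value'}
`print('layers' in backup['model'])` → prints True
`print(backup['model']['layers'])` → prints [17, 302, 877]
`print('new_key' in backup)` → prints False

Answer:
True
[17, 302, 877]
False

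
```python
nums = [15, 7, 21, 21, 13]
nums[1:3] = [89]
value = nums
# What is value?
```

Trace:
`nums = [15, 7, 21, 21, 13]` → nums = [15, 7, 21, 21, 13]
`nums[1:3] = [89]` → nums = [15, 89, 21, 13]
`value = nums` → value = [15, 89, 21, 13]
So value = [15, 89, 21, 13]

Answer: [15, 89, 21, 13]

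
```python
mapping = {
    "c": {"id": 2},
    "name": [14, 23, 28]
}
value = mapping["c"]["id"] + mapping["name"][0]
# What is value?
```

Trace:
`mapping = { ...` → mapping = {'c': {'id': 2}, 'name': [14, 23, 28]}
`value = mapping["c"]["id"] + mapping["name"][0]` → value = 16
So value = 16

Answer: 16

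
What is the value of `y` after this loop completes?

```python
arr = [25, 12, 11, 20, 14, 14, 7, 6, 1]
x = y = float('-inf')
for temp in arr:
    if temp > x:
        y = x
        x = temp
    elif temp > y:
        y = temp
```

Second largest (with repeats) in [25, 12, 11, 20, 14, 14, 7, 6, 1]
`y` takes the values: -inf → 12 → 20

Answer: 20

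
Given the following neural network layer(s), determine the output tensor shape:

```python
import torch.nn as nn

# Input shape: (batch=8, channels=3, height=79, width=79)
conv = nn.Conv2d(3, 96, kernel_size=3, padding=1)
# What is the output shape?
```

Input: (8, 3, 79, 79) -> Output: (8, 96, 79, 79)

Answer: (8, 96, 79, 79)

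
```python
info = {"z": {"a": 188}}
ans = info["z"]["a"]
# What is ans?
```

Trace:
`info = {"z": {"a": 188}}` → info = {'z': {'a': 188}}
`ans = info["z"]["a"]` → ans = 188
So ans = 188

Answer: 188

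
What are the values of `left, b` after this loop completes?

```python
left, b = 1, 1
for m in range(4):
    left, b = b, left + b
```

Fibonacci: after 4 iterations
`left, b` takes the values: (1, 1) → (1, 2) → (2, 3) → (3, 5) → (5, 8)

Answer: 5, 8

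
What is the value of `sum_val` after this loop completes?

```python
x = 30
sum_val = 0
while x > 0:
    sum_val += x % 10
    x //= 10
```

Sum digits of 30
`sum_val` takes the values: 0 → 3

Answer: 3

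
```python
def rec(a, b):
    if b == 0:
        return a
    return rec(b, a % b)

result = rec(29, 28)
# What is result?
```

rec(29, 28) -> rec(28, 1) -> rec(1, 0) -> 1

Answer: 1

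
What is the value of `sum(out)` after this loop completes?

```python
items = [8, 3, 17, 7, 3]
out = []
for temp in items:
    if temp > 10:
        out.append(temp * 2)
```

Sum of doubled values > 10
`out` takes the values: [] → [34]
So `sum(out)` = 34

Answer: 34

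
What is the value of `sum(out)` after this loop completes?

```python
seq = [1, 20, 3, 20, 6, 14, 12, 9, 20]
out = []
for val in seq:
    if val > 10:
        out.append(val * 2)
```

Sum of doubled values > 10
`out` takes the values: [] → [40] → [40, 40] → [40, 40, 28] → [40, 40, 28, 24] → [40, 40, 28, 24, 40]
So `sum(out)` = 172

Answer: 172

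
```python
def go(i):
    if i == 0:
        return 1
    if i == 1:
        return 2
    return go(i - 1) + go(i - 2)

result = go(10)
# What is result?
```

Build up from base cases: go(0)=1, go(1)=2, go(2)=3, go(3)=5, go(4)=8, go(5)=13, go(6)=21, ..., go(10)=144

Answer: 144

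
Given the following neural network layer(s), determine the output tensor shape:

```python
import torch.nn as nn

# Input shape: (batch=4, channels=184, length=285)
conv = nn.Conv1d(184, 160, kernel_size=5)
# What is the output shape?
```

Input: (4, 184, 285) -> Output: (4, 160, 281)

Answer: (4, 160, 281)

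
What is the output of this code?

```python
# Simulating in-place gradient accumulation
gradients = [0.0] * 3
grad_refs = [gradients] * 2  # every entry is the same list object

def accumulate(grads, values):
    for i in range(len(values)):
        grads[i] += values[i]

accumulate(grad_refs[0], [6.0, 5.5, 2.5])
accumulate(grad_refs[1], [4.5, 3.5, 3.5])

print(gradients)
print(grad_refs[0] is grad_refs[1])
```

Key concept: gradient accumulation aliasing.
Step by step:
`gradients = [0.0] * 3` → gradients = [0.0, 0.0, 0.0]
`grad_refs = [gradients] * 2` → grad_refs = [[0.0, 0.0, 0.0], [0.0, 0.0, 0.0]]
`accumulate(grad_refs[0], [6.0, 5.5, 2.5])` → gradients = [6.0, 5.5, 2.5]; grad_refs = [[6.0, 5.5, 2.5], [6.0, 5.5, 2.5]]
`accumulate(grad_refs[1], [4.5, 3.5, 3.5])` → gradients = [10.5, 9.0, 6.0]; grad_refs = [[10.5, 9.0, 6.0], [10.5, 9.0, 6.0]]
`print(gradients)` → prints [10.5, 9.0, 6.0]
`print(grad_refs[0] is grad_refs[1])` → prints True

Answer:
[10.5, 9.0, 6.0]
True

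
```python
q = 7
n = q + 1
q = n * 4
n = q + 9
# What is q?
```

Trace:
`q = 7` → q = 7
`n = q + 1` → n = 8
`q = n * 4` → q = 32
`n = q + 9` → n = 41
So q = 32

Answer: 32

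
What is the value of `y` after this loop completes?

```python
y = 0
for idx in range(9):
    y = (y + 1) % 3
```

Increment mod 3, 9 times = 0
`y` takes the values: 0 → 1 → 2 → 0 → 1 → 2 → 0 → 1 → 2 → 0

Answer: 0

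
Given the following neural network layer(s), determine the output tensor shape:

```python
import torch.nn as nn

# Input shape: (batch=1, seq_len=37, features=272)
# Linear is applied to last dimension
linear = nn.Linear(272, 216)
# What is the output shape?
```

Input: (1, 37, 272) -> Output: (1, 37, 216)

Answer: (1, 37, 216)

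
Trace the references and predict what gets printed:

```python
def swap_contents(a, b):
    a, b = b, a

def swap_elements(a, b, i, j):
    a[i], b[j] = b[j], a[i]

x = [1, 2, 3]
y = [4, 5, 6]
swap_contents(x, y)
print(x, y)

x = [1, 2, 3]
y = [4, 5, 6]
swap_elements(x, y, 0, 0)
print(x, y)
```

Key concept: parameter rebinding vs mutation.
Step by step:
`x = [1, 2, 3]` → x = [1, 2, 3]
`y = [4, 5, 6]` → y = [4, 5, 6]
`swap_contents(x, y)` → no visible change to tracked variables
`print(x, y)` → prints [1, 2, 3] [4, 5, 6]
`x = [1, 2, 3]` → x = [1, 2, 3]
`y = [4, 5, 6]` → y = [4, 5, 6]
`swap_elements(x, y, 0, 0)` → x = [4, 2, 3]; y = [1, 5, 6]
`print(x, y)` → prints [4, 2, 3] [1, 5, 6]

Answer:
[1, 2, 3] [4, 5, 6]
[4, 2, 3] [1, 5, 6]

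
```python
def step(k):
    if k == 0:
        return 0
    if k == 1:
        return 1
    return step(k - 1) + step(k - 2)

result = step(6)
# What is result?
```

Build up from base cases: step(0)=0, step(1)=1, step(2)=1, step(3)=2, step(4)=3, step(5)=5, step(6)=8

Answer: 8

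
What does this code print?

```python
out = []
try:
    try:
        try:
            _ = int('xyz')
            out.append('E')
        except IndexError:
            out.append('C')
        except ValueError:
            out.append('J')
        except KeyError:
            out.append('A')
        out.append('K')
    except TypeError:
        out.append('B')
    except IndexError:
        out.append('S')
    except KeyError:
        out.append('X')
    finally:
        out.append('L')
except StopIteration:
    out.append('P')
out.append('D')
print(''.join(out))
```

Execution trace: 'J' (inner except ValueError) → 'K' (try body, no exception) → 'L' (finally) → 'D' (after the try/except). Output: JKLD

Answer: JKLD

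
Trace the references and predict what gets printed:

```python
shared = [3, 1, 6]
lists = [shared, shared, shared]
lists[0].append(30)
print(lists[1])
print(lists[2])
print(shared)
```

Key concept: list of same reference.
Step by step:
`shared = [3, 1, 6]` → shared = [3, 1, 6]
`lists = [shared, shared, shared]` → lists = [[3, 1, 6], [3, 1, 6], [3, 1, 6]]
`lists[0].append(30)` → shared = [3, 1, 6, 30]; lists = [[3, 1, 6, 30], [3, 1, 6, 30], [3, 1, 6, 30]]
`print(lists[1])` → prints [3, 1, 6, 30]
`print(lists[2])` → prints [3, 1, 6, 30]
`print(shared)` → prints [3, 1, 6, 30]

Answer:
[3, 1, 6, 30]
[3, 1, 6, 30]
[3, 1, 6, 30]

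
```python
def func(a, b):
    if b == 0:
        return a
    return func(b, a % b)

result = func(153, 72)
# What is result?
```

func(153, 72) -> func(72, 9) -> func(9, 0) -> 9

Answer: 9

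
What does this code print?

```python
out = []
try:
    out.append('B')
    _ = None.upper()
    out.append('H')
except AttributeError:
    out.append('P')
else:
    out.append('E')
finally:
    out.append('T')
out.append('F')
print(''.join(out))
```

Execution trace: 'B' (try body) → 'P' (except AttributeError) → 'T' (finally) → 'F' (after the try/except). Output: BPTF

Answer: BPTF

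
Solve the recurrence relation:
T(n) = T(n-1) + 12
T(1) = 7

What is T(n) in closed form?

Unrolling: T(n) = T(1) + 12·(n-1) = 7 + 12(n-1) = 12n - 5.

Answer: T(n) = 12n - 5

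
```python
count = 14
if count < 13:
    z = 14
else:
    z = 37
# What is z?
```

Trace:
`count = 14` → count = 14
`if count < 13: ...` → count < 13 is False, take else branch → z = 37
So z = 37

Answer: 37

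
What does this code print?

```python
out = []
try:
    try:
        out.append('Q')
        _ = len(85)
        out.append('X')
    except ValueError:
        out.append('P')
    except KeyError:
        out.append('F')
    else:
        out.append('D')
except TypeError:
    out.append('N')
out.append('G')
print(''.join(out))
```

Execution trace: 'Q' (inner try body) → 'N' (outer except TypeError) → 'G' (after the try/except). Output: QNG

Answer: QNG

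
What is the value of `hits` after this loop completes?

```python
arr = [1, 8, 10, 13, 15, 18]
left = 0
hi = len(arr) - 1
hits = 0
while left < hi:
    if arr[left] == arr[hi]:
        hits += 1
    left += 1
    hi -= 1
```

Count matching pairs from ends
`hits` takes the values: 0

Answer: 0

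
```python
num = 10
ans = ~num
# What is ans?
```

Trace:
`num = 10` → num = 10
`ans = ~num` → ans = -11
So ans = -11

Answer: -11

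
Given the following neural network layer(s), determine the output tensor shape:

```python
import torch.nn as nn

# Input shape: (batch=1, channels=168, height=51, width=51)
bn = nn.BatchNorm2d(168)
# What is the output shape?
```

Input: (1, 168, 51, 51) -> Output: (1, 168, 51, 51)

Answer: (1, 168, 51, 51)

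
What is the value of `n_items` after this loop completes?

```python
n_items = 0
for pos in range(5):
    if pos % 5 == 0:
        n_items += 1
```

Count numbers divisible by 5 in range(5)
`n_items` takes the values: 0 → 1

Answer: 1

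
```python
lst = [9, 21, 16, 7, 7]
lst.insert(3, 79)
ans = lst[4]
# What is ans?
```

Trace:
`lst = [9, 21, 16, 7, 7]` → lst = [9, 21, 16, 7, 7]
`lst.insert(3, 79)` → lst = [9, 21, 16, 79, 7, 7]
`ans = lst[4]` → ans = 7
So ans = 7

Answer: 7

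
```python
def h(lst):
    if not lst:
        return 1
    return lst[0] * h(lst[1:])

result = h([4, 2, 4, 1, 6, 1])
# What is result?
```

Product over [4, 2, 4, 1, 6, 1] = 4 * 2 * 4 * 1 * 6 * 1 = 192

Answer: 192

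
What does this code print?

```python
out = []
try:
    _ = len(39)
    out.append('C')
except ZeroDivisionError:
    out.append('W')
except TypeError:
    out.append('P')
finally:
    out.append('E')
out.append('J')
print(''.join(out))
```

Execution trace: 'P' (except TypeError) → 'E' (finally) → 'J' (after the try/except). Output: PEJ

Answer: PEJ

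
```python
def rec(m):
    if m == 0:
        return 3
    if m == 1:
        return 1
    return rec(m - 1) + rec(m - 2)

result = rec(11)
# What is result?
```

Build up from base cases: rec(0)=3, rec(1)=1, rec(2)=4, rec(3)=5, rec(4)=9, rec(5)=14, rec(6)=23, ..., rec(11)=254

Answer: 254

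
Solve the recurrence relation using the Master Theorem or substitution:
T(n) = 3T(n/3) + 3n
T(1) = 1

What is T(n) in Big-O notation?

By Master Theorem: a=3, b=3, f(n)=3n. Since log_3(3) = 1 and f(n) = Θ(n^1), Case 2 applies. T(n) = O(n log n).

Answer: O(n log n)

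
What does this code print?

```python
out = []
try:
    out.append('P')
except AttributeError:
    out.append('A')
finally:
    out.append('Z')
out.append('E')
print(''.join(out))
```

Execution trace: 'P' (try body, no exception) → 'Z' (finally) → 'E' (after the try/except). Output: PZE

Answer: PZE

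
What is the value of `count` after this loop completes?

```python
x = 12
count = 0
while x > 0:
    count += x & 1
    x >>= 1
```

Count set bits in 12 (binary: 0b1100)
`count` takes the values: 0 → 1 → 2

Answer: 2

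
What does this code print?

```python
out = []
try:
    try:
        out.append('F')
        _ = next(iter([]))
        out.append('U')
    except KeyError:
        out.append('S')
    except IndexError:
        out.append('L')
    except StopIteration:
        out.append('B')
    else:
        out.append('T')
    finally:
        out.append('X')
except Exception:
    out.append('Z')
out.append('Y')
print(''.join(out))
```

Execution trace: 'F' (inner try body) → 'B' (inner except StopIteration) → 'X' (inner finally) → 'Y' (after the try/except). Output: FBXY

Answer: FBXY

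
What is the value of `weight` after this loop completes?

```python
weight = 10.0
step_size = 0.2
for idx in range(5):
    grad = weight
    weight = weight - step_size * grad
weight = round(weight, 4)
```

Gradient descent: w = 10.0 * (1 - 0.2)^5
`weight` takes the values: 10.0 → 8.0 → 6.4 → 5.12 → 4.096 → 3.2768

Answer: 3.2768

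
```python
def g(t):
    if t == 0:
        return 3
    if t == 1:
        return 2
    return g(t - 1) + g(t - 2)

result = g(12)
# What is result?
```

Build up from base cases: g(0)=3, g(1)=2, g(2)=5, g(3)=7, g(4)=12, g(5)=19, g(6)=31, ..., g(12)=555

Answer: 555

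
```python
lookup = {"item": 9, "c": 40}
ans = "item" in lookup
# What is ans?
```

Trace:
`lookup = {"item": 9, "c": 40}` → lookup = {'item': 9, 'c': 40}
`ans = "item" in lookup` → ans = True
So ans = True

Answer: True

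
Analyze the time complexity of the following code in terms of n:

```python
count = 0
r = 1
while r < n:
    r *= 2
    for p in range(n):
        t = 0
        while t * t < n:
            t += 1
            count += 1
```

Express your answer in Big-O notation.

Each loop level contributes: log n × n × √n. Multiplying the contributions gives O(n√n log n).

Answer: O(n√n log n)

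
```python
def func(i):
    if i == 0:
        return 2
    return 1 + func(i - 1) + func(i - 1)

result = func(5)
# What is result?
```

func(i) = 1 + 2·func(i-1), func(0)=2. Closed form: (2+1)·2^5 - 1 = 95.

Answer: 95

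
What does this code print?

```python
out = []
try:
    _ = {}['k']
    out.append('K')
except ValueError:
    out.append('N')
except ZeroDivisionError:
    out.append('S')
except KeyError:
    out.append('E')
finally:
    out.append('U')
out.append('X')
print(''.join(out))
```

Execution trace: 'E' (except KeyError) → 'U' (finally) → 'X' (after the try/except). Output: EUX

Answer: EUX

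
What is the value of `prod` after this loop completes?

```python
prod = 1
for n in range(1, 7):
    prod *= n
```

6! = 720
`prod` takes the values: 1 → 2 → 6 → 24 → 120 → 720

Answer: 720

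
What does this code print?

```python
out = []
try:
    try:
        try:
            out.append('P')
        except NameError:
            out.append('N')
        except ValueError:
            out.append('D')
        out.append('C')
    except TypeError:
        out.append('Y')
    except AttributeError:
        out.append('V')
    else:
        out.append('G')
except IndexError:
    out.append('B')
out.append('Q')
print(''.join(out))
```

Execution trace: 'P' (inner try body, no exception) → 'C' (try body, no exception) → 'G' (else) → 'Q' (after the try/except). Output: PCGQ

Answer: PCGQ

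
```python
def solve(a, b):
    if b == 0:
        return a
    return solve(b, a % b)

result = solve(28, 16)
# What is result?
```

solve(28, 16) -> solve(16, 12) -> solve(12, 4) -> solve(4, 0) -> 4

Answer: 4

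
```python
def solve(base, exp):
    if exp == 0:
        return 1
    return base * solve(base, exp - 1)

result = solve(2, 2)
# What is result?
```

solve(2, 2) = 2 * 2 = 4

Answer: 4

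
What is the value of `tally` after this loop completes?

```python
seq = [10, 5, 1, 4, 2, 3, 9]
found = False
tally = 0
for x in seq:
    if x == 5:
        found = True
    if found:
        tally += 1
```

Count elements after first 5 in [10, 5, 1, 4, 2, 3, 9]
`tally` takes the values: 0 → 1 → 2 → 3 → 4 → 5 → 6

Answer: 6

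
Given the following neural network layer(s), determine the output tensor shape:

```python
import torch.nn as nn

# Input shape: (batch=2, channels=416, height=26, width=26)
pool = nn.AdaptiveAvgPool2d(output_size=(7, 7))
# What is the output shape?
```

Input: (2, 416, 26, 26) -> Output: (2, 416, 7, 7)

Answer: (2, 416, 7, 7)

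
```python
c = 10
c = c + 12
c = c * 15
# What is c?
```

Trace:
`c = 10` → c = 10
`c = c + 12` → c = 22
`c = c * 15` → c = 330
So c = 330

Answer: 330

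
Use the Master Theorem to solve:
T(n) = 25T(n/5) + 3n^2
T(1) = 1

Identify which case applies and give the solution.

a=25, b=5, f(n)=3n^2. log_5(25) = 2. Since c=2 = 2, Case 2 applies: T(n) = Θ(n^log_b(a) · log n) = O(n^2 log n).

Answer: O(n^2 log n) - Case 2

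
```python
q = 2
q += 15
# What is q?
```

Trace:
`q = 2` → q = 2
`q += 15` → q = 17
So q = 17

Answer: 17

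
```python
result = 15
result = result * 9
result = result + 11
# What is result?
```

Trace:
`result = 15` → result = 15
`result = result * 9` → result = 135
`result = result + 11` → result = 146
So result = 146

Answer: 146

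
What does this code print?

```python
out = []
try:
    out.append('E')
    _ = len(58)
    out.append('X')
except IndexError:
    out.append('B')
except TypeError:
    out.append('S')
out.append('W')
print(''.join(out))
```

Execution trace: 'E' (try body) → 'S' (except TypeError) → 'W' (after the try/except). Output: ESW

Answer: ESW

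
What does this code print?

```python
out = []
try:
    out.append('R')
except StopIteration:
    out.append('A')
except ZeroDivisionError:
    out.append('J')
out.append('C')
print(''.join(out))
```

Execution trace: 'R' (try body, no exception) → 'C' (after the try/except). Output: RC

Answer: RC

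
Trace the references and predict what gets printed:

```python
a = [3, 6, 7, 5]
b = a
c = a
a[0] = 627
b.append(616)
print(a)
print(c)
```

Key concept: multiple aliases.
Step by step:
`a = [3, 6, 7, 5]` → a = [3, 6, 7, 5]
`b = a` → b = [3, 6, 7, 5] (same object as a)
`c = a` → c = [3, 6, 7, 5] (same object as a, b)
`a[0] = 627` → a = [627, 6, 7, 5] (same object as b, c); b = [627, 6, 7, 5] (same object as a, c); c = [627, 6, 7, 5] (same object as a, b)
`b.append(616)` → a = [627, 6, 7, 5, 616] (same object as b, c); b = [627, 6, 7, 5, 616] (same object as a, c); c = [627, 6, 7, 5, 616] (same object as a, b)
`print(a)` → prints [627, 6, 7, 5, 616]
`print(c)` → prints [627, 6, 7, 5, 616]

Answer:
[627, 6, 7, 5, 616]
[627, 6, 7, 5, 616]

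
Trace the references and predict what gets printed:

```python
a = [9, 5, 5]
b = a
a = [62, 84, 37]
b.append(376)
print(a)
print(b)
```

Key concept: rebinding vs mutation: a is rebound to a new list, b still points at the original.
Step by step:
`a = [9, 5, 5]` → a = [9, 5, 5]
`b = a` → b = [9, 5, 5] (same object as a)
`a = [62, 84, 37]` → a = [62, 84, 37]
`b.append(376)` → b = [9, 5, 5, 376]
`print(a)` → prints [62, 84, 37]
`print(b)` → prints [9, 5, 5, 376]

Answer:
[62, 84, 37]
[9, 5, 5, 376]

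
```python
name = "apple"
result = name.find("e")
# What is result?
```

Trace:
`name = "apple"` → name = 'apple'
`result = name.find("e")` → result = 4
So result = 4

Answer: 4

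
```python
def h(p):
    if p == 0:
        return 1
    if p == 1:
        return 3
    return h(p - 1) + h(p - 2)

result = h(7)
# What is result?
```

Build up from base cases: h(0)=1, h(1)=3, h(2)=4, h(3)=7, h(4)=11, h(5)=18, h(6)=29, ..., h(7)=47

Answer: 47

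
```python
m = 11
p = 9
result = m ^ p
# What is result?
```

Trace:
`m = 11` → m = 11
`p = 9` → p = 9
`result = m ^ p` → result = 2
So result = 2

Answer: 2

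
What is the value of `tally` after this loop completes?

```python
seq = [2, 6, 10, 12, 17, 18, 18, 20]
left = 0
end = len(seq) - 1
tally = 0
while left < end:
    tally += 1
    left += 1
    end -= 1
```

Iterations until pointers meet (list length 8)
`tally` takes the values: 0 → 1 → 2 → 3 → 4

Answer: 4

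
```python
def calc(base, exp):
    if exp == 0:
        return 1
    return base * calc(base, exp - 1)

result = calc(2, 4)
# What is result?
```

calc(2, 4) = 2 * 2 * 2 * 2 = 16

Answer: 16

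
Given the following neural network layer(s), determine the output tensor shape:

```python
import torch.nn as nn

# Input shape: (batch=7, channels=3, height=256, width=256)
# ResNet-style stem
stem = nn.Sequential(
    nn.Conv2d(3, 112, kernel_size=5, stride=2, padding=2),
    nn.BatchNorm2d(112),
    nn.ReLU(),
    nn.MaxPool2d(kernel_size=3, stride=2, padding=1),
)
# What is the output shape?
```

Input: (7, 3, 256, 256) -> after Conv2d 5x5 stride=2: (7, 112, 128, 128) -> Output: (7, 112, 64, 64)

Answer: (7, 112, 64, 64)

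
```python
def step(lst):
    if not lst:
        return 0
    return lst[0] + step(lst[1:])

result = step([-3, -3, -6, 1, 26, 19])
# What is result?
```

(-3) + (-3) + (-6) + 1 + 26 + 19 + 0 = 34

Answer: 34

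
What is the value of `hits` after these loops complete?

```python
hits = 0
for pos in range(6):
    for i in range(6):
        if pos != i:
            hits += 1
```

6² - 6 (exclude diagonal)
`hits` takes the values: 0 → 1 → 2 → 3 → 4 → 5 → 6 → 7 → 8 → 9 → 10 → 11 → 12 → 13 → 14 → 15 → 16 → 17 → 18 → 19 → 20 → 21 → 22 → 23 → 24 → 25 → 26 → 27 → 28 → 29 → 30

Answer: 30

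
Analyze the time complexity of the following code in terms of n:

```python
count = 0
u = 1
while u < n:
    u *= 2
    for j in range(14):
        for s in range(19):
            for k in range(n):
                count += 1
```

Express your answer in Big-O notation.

Each loop level contributes: log n × 1 × 1 × n. Multiplying the contributions gives O(n log n).

Answer: O(n log n)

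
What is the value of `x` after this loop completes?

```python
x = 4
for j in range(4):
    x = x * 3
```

Multiply by 3, 4 times: 4 * 3^4 = 324
`x` takes the values: 4 → 12 → 36 → 108 → 324

Answer: 324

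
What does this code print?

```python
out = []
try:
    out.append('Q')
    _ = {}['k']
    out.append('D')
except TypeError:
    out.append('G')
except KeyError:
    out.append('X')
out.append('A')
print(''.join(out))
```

Execution trace: 'Q' (try body) → 'X' (except KeyError) → 'A' (after the try/except). Output: QXA

Answer: QXA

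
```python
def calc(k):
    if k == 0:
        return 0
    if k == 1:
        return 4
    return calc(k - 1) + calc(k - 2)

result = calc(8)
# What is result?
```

Build up from base cases: calc(0)=0, calc(1)=4, calc(2)=4, calc(3)=8, calc(4)=12, calc(5)=20, calc(6)=32, ..., calc(8)=84

Answer: 84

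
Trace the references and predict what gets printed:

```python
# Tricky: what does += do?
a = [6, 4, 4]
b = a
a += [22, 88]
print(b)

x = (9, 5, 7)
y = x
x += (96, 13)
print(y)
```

Key concept: += behavior differs for mutable vs immutable.
Step by step:
`a = [6, 4, 4]` → a = [6, 4, 4]
`b = a` → b = [6, 4, 4] (same object as a)
`a += [22, 88]` → a = [6, 4, 4, 22, 88] (same object as b); b = [6, 4, 4, 22, 88] (same object as a)
`print(b)` → prints [6, 4, 4, 22, 88]
`x = (9, 5, 7)` → x = (9, 5, 7)
`y = x` → y = (9, 5, 7)
`x += (96, 13)` → x = (9, 5, 7, 96, 13)
`print(y)` → prints (9, 5, 7)

Answer:
[6, 4, 4, 22, 88]
(9, 5, 7)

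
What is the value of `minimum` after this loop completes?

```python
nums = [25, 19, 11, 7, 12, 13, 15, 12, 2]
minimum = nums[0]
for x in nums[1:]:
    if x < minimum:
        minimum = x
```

Minimum of [25, 19, 11, 7, 12, 13, 15, 12, 2]
`minimum` takes the values: 25 → 19 → 11 → 7 → 2

Answer: 2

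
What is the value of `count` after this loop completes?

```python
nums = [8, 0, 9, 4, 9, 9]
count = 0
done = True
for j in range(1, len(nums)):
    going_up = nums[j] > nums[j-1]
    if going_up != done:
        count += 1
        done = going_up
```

Count direction changes in [8, 0, 9, 4, 9, 9]
`count` takes the values: 0 → 1 → 2 → 3 → 4 → 5

Answer: 5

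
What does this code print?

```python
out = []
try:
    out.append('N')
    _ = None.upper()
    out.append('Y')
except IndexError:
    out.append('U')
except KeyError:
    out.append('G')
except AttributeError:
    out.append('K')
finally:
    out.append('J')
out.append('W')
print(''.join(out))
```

Execution trace: 'N' (try body) → 'K' (except AttributeError) → 'J' (finally) → 'W' (after the try/except). Output: NKJW

Answer: NKJW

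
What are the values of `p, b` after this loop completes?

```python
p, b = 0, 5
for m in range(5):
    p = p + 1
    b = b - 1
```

p goes 0→5, b goes 5→0
`p, b` takes the values: (0, 5) → (1, 5) → (1, 4) → (2, 4) → (2, 3) → (3, 3) → (3, 2) → (4, 2) → (4, 1) → (5, 1) → (5, 0)

Answer: 5, 0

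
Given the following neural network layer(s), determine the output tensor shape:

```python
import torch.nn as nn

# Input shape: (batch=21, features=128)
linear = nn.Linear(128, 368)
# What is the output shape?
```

Input: (21, 128) -> Output: (21, 368)

Answer: (21, 368)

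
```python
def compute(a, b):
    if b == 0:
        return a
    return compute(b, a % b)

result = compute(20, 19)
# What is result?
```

compute(20, 19) -> compute(19, 1) -> compute(1, 0) -> 1

Answer: 1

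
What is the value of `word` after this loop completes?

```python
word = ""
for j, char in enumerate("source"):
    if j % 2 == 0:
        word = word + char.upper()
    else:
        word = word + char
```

Uppercase even positions in 'source'
`word` takes the values: "" → "S" → "So" → "SoU" → "SoUr" → "SoUrC" → "SoUrCe"

Answer: "SoUrCe"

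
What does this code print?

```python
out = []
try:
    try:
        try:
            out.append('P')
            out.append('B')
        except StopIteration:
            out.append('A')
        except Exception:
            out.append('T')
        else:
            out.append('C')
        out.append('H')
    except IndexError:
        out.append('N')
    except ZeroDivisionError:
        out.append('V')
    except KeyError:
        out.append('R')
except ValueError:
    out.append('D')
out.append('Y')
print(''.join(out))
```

Execution trace: 'P' (inner try body) → 'B' (inner try body, no exception) → 'C' (inner else) → 'H' (try body, no exception) → 'Y' (after the try/except). Output: PBCHY

Answer: PBCHY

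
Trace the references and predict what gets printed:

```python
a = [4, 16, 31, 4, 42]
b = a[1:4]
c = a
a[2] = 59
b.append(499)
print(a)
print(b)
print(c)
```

Key concept: slice vs alias.
Step by step:
`a = [4, 16, 31, 4, 42]` → a = [4, 16, 31, 4, 42]
`b = a[1:4]` → b = [16, 31, 4]
`c = a` → c = [4, 16, 31, 4, 42] (same object as a)
`a[2] = 59` → a = [4, 16, 59, 4, 42] (same object as c); c = [4, 16, 59, 4, 42] (same object as a)
`b.append(499)` → b = [16, 31, 4, 499]
`print(a)` → prints [4, 16, 59, 4, 42]
`print(b)` → prints [16, 31, 4, 499]
`print(c)` → prints [4, 16, 59, 4, 42]

Answer:
[4, 16, 59, 4, 42]
[16, 31, 4, 499]
[4, 16, 59, 4, 42]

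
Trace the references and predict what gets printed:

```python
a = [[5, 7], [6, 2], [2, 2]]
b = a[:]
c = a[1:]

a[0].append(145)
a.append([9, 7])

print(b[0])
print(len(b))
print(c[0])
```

Key concept: slice with nested mutation.
Step by step:
`a = [[5, 7], [6, 2], [2, 2]]` → a = [[5, 7], [6, 2], [2, 2]]
`b = a[:]` → b = [[5, 7], [6, 2], [2, 2]]
`c = a[1:]` → c = [[6, 2], [2, 2]]
`a[0].append(145)` → a = [[5, 7, 145], [6, 2], [2, 2]]; b = [[5, 7, 145], [6, 2], [2, 2]]
`a.append([9, 7])` → a = [[5, 7, 145], [6, 2], [2, 2], [9, 7]]
`print(b[0])` → prints [5, 7, 145]
`print(len(b))` → prints 3
`print(c[0])` → prints [6, 2]

Answer:
[5, 7, 145]
3
[6, 2]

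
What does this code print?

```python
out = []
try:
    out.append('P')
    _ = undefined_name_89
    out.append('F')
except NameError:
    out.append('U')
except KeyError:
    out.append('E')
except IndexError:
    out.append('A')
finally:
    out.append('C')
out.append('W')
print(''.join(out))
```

Execution trace: 'P' (try body) → 'U' (except NameError) → 'C' (finally) → 'W' (after the try/except). Output: PUCW

Answer: PUCW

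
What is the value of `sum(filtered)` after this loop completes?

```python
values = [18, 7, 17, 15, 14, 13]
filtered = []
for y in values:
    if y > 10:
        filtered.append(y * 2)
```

Sum of doubled values > 10
`filtered` takes the values: [] → [36] → [36, 34] → [36, 34, 30] → [36, 34, 30, 28] → [36, 34, 30, 28, 26]
So `sum(filtered)` = 154

Answer: 154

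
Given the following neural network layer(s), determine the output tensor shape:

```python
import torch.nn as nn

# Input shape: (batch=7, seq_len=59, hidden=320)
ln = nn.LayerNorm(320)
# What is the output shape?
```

Input: (7, 59, 320) -> Output: (7, 59, 320)

Answer: (7, 59, 320)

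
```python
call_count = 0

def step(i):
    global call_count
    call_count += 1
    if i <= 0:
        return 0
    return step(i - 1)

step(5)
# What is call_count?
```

Linear recursion stepping by 1: 6 calls from i=5 down to ≤0.

Answer: 6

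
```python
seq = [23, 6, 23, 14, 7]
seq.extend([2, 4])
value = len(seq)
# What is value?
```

Trace:
`seq = [23, 6, 23, 14, 7]` → seq = [23, 6, 23, 14, 7]
`seq.extend([2, 4])` → seq = [23, 6, 23, 14, 7, 2, 4]
`value = len(seq)` → value = 7
So value = 7

Answer: 7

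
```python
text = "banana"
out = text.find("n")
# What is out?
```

Trace:
`text = "banana"` → text = 'banana'
`out = text.find("n")` → out = 2
So out = 2

Answer: 2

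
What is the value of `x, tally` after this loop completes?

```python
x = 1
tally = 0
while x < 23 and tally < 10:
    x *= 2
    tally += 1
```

Double until >= 23 or 10 iterations
`x, tally` takes the values: (1, 0) → (2, 0) → (2, 1) → (4, 1) → (4, 2) → (8, 2) → (8, 3) → (16, 3) → (16, 4) → (32, 4) → (32, 5)

Answer: 32, 5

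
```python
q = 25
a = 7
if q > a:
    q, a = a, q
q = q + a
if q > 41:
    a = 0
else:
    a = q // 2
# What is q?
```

Trace:
`q = 25` → q = 25
`a = 7` → a = 7
`if q > a: ...` → q > a is True → q = 7; a = 25
`q = q + a` → q = 32
`if q > 41: ...` → q > 41 is False, take else branch → a = 16
So q = 32

Answer: 32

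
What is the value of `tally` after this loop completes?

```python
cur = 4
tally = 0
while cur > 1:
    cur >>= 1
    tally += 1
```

Count right shifts until 1
`tally` takes the values: 0 → 1 → 2

Answer: 2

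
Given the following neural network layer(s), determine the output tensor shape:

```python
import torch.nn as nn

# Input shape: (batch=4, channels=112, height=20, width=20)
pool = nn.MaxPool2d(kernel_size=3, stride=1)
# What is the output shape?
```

Input: (4, 112, 20, 20) -> Output: (4, 112, 18, 18)

Answer: (4, 112, 18, 18)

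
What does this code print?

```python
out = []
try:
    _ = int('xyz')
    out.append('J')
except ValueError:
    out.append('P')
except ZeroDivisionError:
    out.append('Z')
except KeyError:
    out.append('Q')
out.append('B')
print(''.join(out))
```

Execution trace: 'P' (except ValueError) → 'B' (after the try/except). Output: PB

Answer: PB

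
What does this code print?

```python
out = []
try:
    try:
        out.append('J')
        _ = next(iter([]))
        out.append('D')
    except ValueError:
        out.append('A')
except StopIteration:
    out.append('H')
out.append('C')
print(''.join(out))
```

Execution trace: 'J' (try body) → 'H' (outer except StopIteration) → 'C' (after the try/except). Output: JHC

Answer: JHC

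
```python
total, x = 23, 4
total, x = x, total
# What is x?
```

Trace:
`total, x = 23, 4` → total = 23; x = 4
`total, x = x, total` → total = 4; x = 23
So x = 23

Answer: 23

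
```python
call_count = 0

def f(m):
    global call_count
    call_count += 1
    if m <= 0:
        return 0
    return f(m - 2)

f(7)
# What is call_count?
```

Linear recursion stepping by 2: 5 calls from m=7 down to ≤0.

Answer: 5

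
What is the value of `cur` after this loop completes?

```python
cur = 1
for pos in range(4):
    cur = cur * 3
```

Multiply by 3, 4 times: 1 * 3^4 = 81
`cur` takes the values: 1 → 3 → 9 → 27 → 81

Answer: 81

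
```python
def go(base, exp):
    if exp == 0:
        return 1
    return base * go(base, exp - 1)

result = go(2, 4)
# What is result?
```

go(2, 4) = 2 * 2 * 2 * 2 = 16

Answer: 16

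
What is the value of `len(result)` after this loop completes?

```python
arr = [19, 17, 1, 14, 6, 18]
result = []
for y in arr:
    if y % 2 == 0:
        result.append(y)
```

Count even numbers in [19, 17, 1, 14, 6, 18]
`result` takes the values: [] → [14] → [14, 6] → [14, 6, 18]
So `len(result)` = 3

Answer: 3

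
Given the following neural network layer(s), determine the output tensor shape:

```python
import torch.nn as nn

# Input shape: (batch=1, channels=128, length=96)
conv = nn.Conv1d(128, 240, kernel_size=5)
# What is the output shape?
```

Input: (1, 128, 96) -> Output: (1, 240, 92)

Answer: (1, 240, 92)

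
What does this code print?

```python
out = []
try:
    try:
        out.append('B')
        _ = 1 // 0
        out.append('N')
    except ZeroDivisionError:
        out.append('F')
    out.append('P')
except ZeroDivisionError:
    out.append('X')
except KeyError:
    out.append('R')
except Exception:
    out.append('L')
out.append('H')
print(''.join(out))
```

Execution trace: 'B' (inner try body) → 'F' (inner except ZeroDivisionError) → 'P' (try body, no exception) → 'H' (after the try/except). Output: BFPH

Answer: BFPH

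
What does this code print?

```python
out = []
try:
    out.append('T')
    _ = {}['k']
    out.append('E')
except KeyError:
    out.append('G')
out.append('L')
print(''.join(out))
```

Execution trace: 'T' (try body) → 'G' (except KeyError) → 'L' (after the try/except). Output: TGL

Answer: TGL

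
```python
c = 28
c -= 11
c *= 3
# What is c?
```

Trace:
`c = 28` → c = 28
`c -= 11` → c = 17
`c *= 3` → c = 51
So c = 51

Answer: 51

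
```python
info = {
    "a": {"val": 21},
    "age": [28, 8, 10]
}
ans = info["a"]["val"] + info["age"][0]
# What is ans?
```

Trace:
`info = { ...` → info = {'a': {'val': 21}, 'age': [28, 8, 10]}
`ans = info["a"]["val"] + info["age"][0]` → ans = 49
So ans = 49

Answer: 49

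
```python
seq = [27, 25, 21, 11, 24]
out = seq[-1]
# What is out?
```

Trace:
`seq = [27, 25, 21, 11, 24]` → seq = [27, 25, 21, 11, 24]
`out = seq[-1]` → out = 24
So out = 24

Answer: 24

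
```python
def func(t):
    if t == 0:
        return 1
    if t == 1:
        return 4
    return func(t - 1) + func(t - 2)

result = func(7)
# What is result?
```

Build up from base cases: func(0)=1, func(1)=4, func(2)=5, func(3)=9, func(4)=14, func(5)=23, func(6)=37, ..., func(7)=60

Answer: 60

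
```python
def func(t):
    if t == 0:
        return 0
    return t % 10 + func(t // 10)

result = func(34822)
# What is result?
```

Sum of digits of 34822: 2 + 2 + 8 + 4 + 3 = 19

Answer: 19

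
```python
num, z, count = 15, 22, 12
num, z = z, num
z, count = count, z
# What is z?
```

Trace:
`num, z, count = 15, 22, 12` → num = 15; z = 22; count = 12
`num, z = z, num` → num = 22; z = 15
`z, count = count, z` → z = 12; count = 15
So z = 12

Answer: 12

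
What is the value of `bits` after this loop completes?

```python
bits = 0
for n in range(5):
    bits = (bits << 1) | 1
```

Build 5 consecutive 1-bits: 0b11111
`bits` takes the values: 0 → 1 → 3 → 7 → 15 → 31

Answer: 31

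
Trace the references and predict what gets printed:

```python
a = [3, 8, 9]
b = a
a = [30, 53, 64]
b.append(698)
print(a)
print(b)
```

Key concept: rebinding vs mutation: a is rebound to a new list, b still points at the original.
Step by step:
`a = [3, 8, 9]` → a = [3, 8, 9]
`b = a` → b = [3, 8, 9] (same object as a)
`a = [30, 53, 64]` → a = [30, 53, 64]
`b.append(698)` → b = [3, 8, 9, 698]
`print(a)` → prints [30, 53, 64]
`print(b)` → prints [3, 8, 9, 698]

Answer:
[30, 53, 64]
[3, 8, 9, 698]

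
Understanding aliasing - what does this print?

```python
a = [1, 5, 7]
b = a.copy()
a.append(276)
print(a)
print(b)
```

Key concept: list.copy() creates independent copy.
Step by step:
`a = [1, 5, 7]` → a = [1, 5, 7]
`b = a.copy()` → b = [1, 5, 7]
`a.append(276)` → a = [1, 5, 7, 276]
`print(a)` → prints [1, 5, 7, 276]
`print(b)` → prints [1, 5, 7]

Answer:
[1, 5, 7, 276]
[1, 5, 7]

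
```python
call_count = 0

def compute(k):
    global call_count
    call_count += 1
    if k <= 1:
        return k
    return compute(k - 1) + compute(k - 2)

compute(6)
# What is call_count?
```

Calls(k) = 1 + Calls(k-1) + Calls(k-2); Calls(0)=Calls(1)=1. For k=6 this gives 25.

Answer: 25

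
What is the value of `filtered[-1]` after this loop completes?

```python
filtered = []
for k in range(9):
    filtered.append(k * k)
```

Last element of squares 0 to 8
`filtered` takes the values: [] → [0] → [0, 1] → [0, 1, 4] → [0, 1, 4, 9] → [0, 1, 4, 9, 16] → [0, 1, 4, 9, 16, 25] → [0, 1, 4, 9, 16, 25, 36] → [0, 1, 4, 9, 16, 25, 36, 49] → [0, 1, 4, 9, 16, 25, 36, 49, 64]
So `filtered[-1]` = 64

Answer: 64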